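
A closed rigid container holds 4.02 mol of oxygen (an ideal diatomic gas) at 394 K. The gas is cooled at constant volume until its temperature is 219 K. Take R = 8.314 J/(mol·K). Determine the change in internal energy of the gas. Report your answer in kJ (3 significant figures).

ΔU ≈ -14.6 kJ

Constant volume ⇒ W = 0, so Q = ΔU = nCᵥΔT with Cᵥ = 5R/2 = 20.79 J/(mol·K).
ΔU = (4.02)(20.79)(219 − 394) = -14622 J.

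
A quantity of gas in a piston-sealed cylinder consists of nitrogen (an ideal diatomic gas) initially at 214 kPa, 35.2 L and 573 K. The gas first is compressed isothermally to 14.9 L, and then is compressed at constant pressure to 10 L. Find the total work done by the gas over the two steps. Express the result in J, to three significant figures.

W_total ≈ -8950 J

Step 1 (isothermal): W = P₁V₁ ln(V₂/V₁) = (7533) ln(14.9/35.2) = -6476 J.
After step 1: P = 505.6 kPa, V = 14.9 L, T = 573 K.
Step 2 (isobaric): W = PΔV = (505.6 kPa)(10 − 14.9 L) = -2477 J.
W_total = -6476 − 2477 = -8953 J.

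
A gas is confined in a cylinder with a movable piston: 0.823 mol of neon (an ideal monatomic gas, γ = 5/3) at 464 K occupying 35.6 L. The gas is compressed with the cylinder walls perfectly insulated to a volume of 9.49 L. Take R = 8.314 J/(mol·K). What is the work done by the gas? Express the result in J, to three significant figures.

Adiabatic: TV^(γ−1) = const with γ = 5/3.
T₂ = T₁ (V₁/V₂)^(γ−1) = 464 × (35.6/9.49)^0.667 = 464 × 2.414 = 1120 K.
W_by = nCᵥ(T₁ − T₂) = (0.823)(12.47)(464 − 1120) = -6735 J.

W ≈ -6740 J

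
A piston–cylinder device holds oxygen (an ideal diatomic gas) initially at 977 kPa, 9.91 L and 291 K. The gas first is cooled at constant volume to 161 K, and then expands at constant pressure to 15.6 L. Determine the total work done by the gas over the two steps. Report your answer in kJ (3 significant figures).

Step 1 (isochoric): W = 0 (constant volume).
After step 1: P = 540.5 kPa (V unchanged).
Step 2 (isobaric): W = PΔV = (540.5 kPa)(15.6 − 9.91 L) = 3076 J.
W_total = 0 + 3076 = 3076 J.

W_total ≈ 3.08 kJ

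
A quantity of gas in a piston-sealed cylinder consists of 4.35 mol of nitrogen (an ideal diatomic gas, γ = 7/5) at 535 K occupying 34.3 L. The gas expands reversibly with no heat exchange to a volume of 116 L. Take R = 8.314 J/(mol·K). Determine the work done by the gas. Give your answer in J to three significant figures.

Adiabatic: TV^(γ−1) = const with γ = 7/5.
T₂ = T₁ (V₁/V₂)^(γ−1) = 535 × (34.3/116)^0.4 = 535 × 0.6142 = 328.6 K.
W_by = nCᵥ(T₁ − T₂) = (4.35)(20.79)(535 − 328.6) = 18660 J.

W ≈ 18700 J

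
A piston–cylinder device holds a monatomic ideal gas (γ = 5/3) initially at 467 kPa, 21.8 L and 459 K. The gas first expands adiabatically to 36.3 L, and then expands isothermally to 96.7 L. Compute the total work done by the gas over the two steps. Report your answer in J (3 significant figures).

W_total ≈ 11500 J

Step 1 (adiabatic): W = (P₁V₁ − P₂V₂)/(γ−1) = (10181 − 7247)/0.667 = 4401 J.
After step 1: P = 199.6 kPa, V = 36.3 L, T = 326.7 K.
Step 2 (isothermal): W = P₁V₁ ln(V₂/V₁) = (7247) ln(96.7/36.3) = 7100 J.
W_total = 4401 + 7100 = 11501 J.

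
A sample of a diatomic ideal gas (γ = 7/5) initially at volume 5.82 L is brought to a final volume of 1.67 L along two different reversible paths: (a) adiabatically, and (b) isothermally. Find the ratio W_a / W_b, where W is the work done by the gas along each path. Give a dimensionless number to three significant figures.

W_a / W_b ≈ 1.30

Path (a) adiabatic: W = P₁V₁(1 − (V₁/V₂)^(γ−1))/(γ−1) → W_a/(P₁V₁) = -1.619.
Path (b) isothermal: W = P₁V₁ ln(V₂/V₁) → W_b/(P₁V₁) = -1.248.
W_a / W_b = -1.619 / -1.248 = 1.297.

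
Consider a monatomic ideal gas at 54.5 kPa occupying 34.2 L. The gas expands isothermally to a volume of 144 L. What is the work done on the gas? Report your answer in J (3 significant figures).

W ≈ -2680 J

Isothermal: W = nRT ln(V₂/V₁) = P₁V₁ ln(V₂/V₁).
P₁V₁ = (54.5 kPa)(34.2 L) = 1864 J.
W = 1864 × ln(144/34.2) = 1864 × 1.438
W_by_gas = 2680 J; work on gas = −W_by = -2680 J.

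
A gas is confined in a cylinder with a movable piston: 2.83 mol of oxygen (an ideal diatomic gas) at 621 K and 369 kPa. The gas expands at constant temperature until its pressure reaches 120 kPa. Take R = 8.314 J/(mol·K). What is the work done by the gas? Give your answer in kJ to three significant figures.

Isothermal process: W = nRT ln(V₂/V₁) = nRT ln(P₁/P₂).
W = (2.83)(8.314)(621) × ln(369/120)
  = 14611 × ln(3.075) = 14611 × 1.123
W_by_gas = 16413 J.

W ≈ 16.4 kJ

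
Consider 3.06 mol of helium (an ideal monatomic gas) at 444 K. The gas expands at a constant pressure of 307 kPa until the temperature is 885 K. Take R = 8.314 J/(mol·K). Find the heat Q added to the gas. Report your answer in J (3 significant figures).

Isobaric: W = nRΔT = (3.06)(8.314)(441) = 11219 J.
ΔU = nCᵥΔT with Cᵥ = 3R/2: ΔU = (3.06)(12.47)(441) = 16829 J.
Q = ΔU + W = 16829 + 11219 = 28049 J.

Q ≈ 28000 J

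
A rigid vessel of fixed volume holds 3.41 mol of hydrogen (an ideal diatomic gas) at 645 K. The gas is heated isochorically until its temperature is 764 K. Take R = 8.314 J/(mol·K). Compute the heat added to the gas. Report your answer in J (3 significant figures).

Q ≈ 8430 J

Constant volume ⇒ W = 0, so Q = ΔU = nCᵥΔT with Cᵥ = 5R/2 = 20.79 J/(mol·K).
ΔU = (3.41)(20.79)(764 − 645) = 8434 J.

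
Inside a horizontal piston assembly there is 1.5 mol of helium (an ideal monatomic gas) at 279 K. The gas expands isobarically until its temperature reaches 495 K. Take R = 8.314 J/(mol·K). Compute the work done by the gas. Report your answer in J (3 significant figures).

W ≈ 2690 J

Isobaric: W = P ΔV = nR ΔT.
W = (1.5)(8.314)(495 − 279) = 2694 J.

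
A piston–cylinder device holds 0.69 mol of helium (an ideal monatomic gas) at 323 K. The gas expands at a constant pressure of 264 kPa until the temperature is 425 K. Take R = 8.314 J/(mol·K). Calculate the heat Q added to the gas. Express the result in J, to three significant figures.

Isobaric: W = nRΔT = (0.69)(8.314)(102) = 585.1 J.
ΔU = nCᵥΔT with Cᵥ = 3R/2: ΔU = (0.69)(12.47)(102) = 877.7 J.
Q = ΔU + W = 877.7 + 585.1 = 1463 J.

Q ≈ 1460 J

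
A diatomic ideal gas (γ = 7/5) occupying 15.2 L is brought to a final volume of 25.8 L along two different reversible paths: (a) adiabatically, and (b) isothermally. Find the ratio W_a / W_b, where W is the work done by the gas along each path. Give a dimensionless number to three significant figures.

W_a / W_b ≈ 0.901

Path (a) adiabatic: W = P₁V₁(1 − (V₁/V₂)^(γ−1))/(γ−1) → W_a/(P₁V₁) = 0.4768.
Path (b) isothermal: W = P₁V₁ ln(V₂/V₁) → W_b/(P₁V₁) = 0.5291.
W_a / W_b = 0.4768 / 0.5291 = 0.9013.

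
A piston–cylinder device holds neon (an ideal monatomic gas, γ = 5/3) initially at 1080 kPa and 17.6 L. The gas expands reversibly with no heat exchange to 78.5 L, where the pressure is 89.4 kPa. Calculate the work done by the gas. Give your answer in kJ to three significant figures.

Adiabatic: W = (P₁V₁ − P₂V₂)/(γ − 1) with γ = 5/3.
P₁V₁ = 19008 J, P₂V₂ = 7018 J.
W = (19008 − 7018) / 0.6667 = 17985 J.

W ≈ 18.0 kJ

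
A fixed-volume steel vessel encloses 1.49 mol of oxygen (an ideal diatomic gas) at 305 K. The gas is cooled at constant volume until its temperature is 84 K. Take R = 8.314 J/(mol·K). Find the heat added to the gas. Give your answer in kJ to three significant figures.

Q ≈ -6.84 kJ

Constant volume ⇒ W = 0, so Q = ΔU = nCᵥΔT with Cᵥ = 5R/2 = 20.79 J/(mol·K).
ΔU = (1.49)(20.79)(84 − 305) = -6844 J.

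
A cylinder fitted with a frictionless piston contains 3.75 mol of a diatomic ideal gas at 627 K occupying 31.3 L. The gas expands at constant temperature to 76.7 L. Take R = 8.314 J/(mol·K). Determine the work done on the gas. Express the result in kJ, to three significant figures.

Isothermal: W = nRT ln(V₂/V₁).
W = (3.75)(8.314)(627) × ln(76.7/31.3)
  = 19548 × 0.8963
W_by_gas = 17521 J; work on gas = −W_by = -17521 J.

W ≈ -17.5 kJ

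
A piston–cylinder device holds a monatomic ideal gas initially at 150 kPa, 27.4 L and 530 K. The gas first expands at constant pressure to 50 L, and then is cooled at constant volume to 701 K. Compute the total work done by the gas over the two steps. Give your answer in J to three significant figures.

Step 1 (isobaric): W = PΔV = (150 kPa)(50 − 27.4 L) = 3390 J.
Step 2 (isochoric): W = 0 (constant volume).
W_total = 3390 + 0 = 3390 J.

W_total ≈ 3390 J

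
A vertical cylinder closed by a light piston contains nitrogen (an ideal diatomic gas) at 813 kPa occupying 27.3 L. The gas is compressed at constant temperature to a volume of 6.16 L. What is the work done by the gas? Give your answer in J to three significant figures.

Isothermal: W = nRT ln(V₂/V₁) = P₁V₁ ln(V₂/V₁).
P₁V₁ = (813 kPa)(27.3 L) = 22195 J.
W = 22195 × ln(6.16/27.3) = 22195 × -1.489
W_by_gas = -33044 J.

W ≈ -33000 J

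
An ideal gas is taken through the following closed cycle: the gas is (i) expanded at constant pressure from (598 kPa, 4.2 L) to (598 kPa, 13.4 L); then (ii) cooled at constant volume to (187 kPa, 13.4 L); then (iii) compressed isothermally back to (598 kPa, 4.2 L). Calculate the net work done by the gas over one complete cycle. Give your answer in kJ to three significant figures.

W_net ≈ 2.59 kJ

Leg (i): W = PΔV = (598)(13.4 − 4.2) = 5502 J.
Leg (ii): W = 0.
Leg (iii): W = PᵢVᵢ ln(V_f/Vᵢ) = (2506) ln(4.2/13.4) = -2907 J.
W_net = 5502 − 2907 = 2594 J.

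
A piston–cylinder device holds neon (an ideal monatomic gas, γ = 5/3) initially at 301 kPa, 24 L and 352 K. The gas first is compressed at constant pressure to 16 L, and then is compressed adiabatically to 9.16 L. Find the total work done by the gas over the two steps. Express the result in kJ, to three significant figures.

W_total ≈ -5.66 kJ

Step 1 (isobaric): W = PΔV = (301 kPa)(16 − 24 L) = -2408 J.
After step 1: P = 301 kPa, V = 16 L, T = 234.7 K.
Step 2 (adiabatic): W = (P₁V₁ − P₂V₂)/(γ−1) = (4816 − 6985)/0.667 = -3254 J.
W_total = -2408 − 3254 = -5662 J.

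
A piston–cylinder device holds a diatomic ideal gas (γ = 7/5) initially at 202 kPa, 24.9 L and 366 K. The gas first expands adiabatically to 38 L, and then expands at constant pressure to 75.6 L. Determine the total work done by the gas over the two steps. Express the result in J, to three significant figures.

W_total ≈ 6160 J

Step 1 (adiabatic): W = (P₁V₁ − P₂V₂)/(γ−1) = (5030 − 4247)/0.4 = 1956 J.
After step 1: P = 111.8 kPa, V = 38 L, T = 309.1 K.
Step 2 (isobaric): W = PΔV = (111.8 kPa)(75.6 − 38 L) = 4203 J.
W_total = 1956 + 4203 = 6159 J.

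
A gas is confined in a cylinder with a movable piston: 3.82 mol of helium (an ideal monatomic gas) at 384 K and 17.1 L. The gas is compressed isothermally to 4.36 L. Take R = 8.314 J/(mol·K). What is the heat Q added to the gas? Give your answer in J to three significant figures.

Q ≈ -16700 J

Isothermal ⇒ ΔU = 0, so Q = W = nRT ln(V₂/V₁).
Q = (3.82)(8.314)(384) ln(4.36/17.1) = 12196 × -1.367 = -16667 J.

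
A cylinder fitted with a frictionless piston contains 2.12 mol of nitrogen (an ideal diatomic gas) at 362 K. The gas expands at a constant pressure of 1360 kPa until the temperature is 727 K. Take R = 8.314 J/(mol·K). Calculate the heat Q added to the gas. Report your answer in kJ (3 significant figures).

Q ≈ 22.5 kJ

Isobaric: W = nRΔT = (2.12)(8.314)(365) = 6433 J.
ΔU = nCᵥΔT with Cᵥ = 5R/2: ΔU = (2.12)(20.79)(365) = 16083 J.
Q = ΔU + W = 16083 + 6433 = 22517 J.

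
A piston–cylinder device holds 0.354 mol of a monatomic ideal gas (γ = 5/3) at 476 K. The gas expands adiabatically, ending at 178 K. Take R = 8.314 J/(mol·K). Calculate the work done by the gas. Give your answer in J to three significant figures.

W ≈ 1320 J

Adiabatic ⇒ Q = 0, so W_by = −ΔU = nCᵥ(T₁ − T₂).
Cᵥ = 3R/2 = 12.47 J/(mol·K).
W = (0.354)(12.47)(476 − 178) = 1316 J.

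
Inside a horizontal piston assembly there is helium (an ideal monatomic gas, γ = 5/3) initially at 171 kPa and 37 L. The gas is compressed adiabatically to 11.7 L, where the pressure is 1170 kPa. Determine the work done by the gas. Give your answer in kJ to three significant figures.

W ≈ -11.0 kJ

Adiabatic: W = (P₁V₁ − P₂V₂)/(γ − 1) with γ = 5/3.
P₁V₁ = 6327 J, P₂V₂ = 13689 J.
W = (6327 − 13689) / 0.6667 = -11043 J.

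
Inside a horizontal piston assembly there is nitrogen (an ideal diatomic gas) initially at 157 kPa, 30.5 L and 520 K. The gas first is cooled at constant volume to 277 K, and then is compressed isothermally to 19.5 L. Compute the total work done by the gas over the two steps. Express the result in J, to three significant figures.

Step 1 (isochoric): W = 0 (constant volume).
After step 1: P = 83.63 kPa (V unchanged).
Step 2 (isothermal): W = P₁V₁ ln(V₂/V₁) = (2551) ln(19.5/30.5) = -1141 J.
W_total = 0 − 1141 = -1141 J.

W_total ≈ -1140 J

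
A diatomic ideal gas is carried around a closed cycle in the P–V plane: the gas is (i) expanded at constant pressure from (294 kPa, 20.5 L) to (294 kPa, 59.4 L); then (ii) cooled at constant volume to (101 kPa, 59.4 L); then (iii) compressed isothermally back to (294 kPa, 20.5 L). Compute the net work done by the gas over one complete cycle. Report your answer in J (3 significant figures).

W_net ≈ 5050 J

Leg (i): W = PΔV = (294)(59.4 − 20.5) = 11437 J.
Leg (ii): W = 0.
Leg (iii): W = PᵢVᵢ ln(V_f/Vᵢ) = (5999) ln(20.5/59.4) = -6383 J.
W_net = 11437 − 6383 = 5054 J.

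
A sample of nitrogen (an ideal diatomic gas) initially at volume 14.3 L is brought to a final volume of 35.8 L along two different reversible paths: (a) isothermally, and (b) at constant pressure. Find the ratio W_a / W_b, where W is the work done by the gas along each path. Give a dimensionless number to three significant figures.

Path (a) isothermal: W = P₁V₁ ln(V₂/V₁) → W_a/(P₁V₁) = 0.9177.
Path (b) isobaric: W = P₁(V₂ − V₁) → W_b/(P₁V₁) = 1.503.
W_a / W_b = 0.9177 / 1.503 = 0.6104.

W_a / W_b ≈ 0.610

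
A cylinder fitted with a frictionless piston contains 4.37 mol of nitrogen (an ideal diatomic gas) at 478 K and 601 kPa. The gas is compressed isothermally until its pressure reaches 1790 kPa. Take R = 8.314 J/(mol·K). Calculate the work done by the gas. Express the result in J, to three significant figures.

W ≈ -19000 J

Isothermal process: W = nRT ln(V₂/V₁) = nRT ln(P₁/P₂).
W = (4.37)(8.314)(478) × ln(601/1790)
  = 17367 × ln(0.3358) = 17367 × -1.091
W_by_gas = -18954 J.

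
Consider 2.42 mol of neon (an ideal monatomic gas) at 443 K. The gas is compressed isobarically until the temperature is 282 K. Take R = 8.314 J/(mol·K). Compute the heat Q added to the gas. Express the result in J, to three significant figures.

Q ≈ -8100 J

Isobaric: W = nRΔT = (2.42)(8.314)(-161) = -3239 J.
ΔU = nCᵥΔT with Cᵥ = 3R/2: ΔU = (2.42)(12.47)(-161) = -4859 J.
Q = ΔU + W = -4859 − 3239 = -8098 J.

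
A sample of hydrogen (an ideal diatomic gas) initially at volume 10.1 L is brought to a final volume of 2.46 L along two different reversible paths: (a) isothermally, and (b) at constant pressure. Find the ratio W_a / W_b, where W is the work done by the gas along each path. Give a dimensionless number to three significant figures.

Path (a) isothermal: W = P₁V₁ ln(V₂/V₁) → W_a/(P₁V₁) = -1.412.
Path (b) isobaric: W = P₁(V₂ − V₁) → W_b/(P₁V₁) = -0.7564.
W_a / W_b = -1.412 / -0.7564 = 1.867.

W_a / W_b ≈ 1.87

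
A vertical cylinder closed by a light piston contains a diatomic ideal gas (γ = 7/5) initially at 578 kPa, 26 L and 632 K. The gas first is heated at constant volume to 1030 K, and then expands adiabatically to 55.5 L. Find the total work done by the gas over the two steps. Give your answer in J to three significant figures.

Step 1 (isochoric): W = 0 (constant volume).
After step 1: P = 942 kPa (V unchanged).
Step 2 (adiabatic): W = (P₁V₁ − P₂V₂)/(γ−1) = (24492 − 18084)/0.4 = 16020 J.
W_total = 0 + 16020 = 16020 J.

W_total ≈ 16000 J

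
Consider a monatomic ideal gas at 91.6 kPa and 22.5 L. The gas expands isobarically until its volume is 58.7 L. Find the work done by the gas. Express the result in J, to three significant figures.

W ≈ 3320 J

Isobaric: W = P ΔV.
W = (91.6 kPa)(58.7 − 22.5 L) = (91.6)(36.2) = 3316 J.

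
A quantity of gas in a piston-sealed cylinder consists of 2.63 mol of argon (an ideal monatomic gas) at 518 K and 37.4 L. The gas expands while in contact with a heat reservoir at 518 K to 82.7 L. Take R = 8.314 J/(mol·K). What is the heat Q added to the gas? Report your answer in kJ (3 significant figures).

Isothermal ⇒ ΔU = 0, so Q = W = nRT ln(V₂/V₁).
Q = (2.63)(8.314)(518) ln(82.7/37.4) = 11326 × 0.7935 = 8988 J.

Q ≈ 8.99 kJ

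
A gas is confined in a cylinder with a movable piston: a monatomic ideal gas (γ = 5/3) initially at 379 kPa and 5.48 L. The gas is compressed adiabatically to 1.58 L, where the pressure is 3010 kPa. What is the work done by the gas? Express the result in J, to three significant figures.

W ≈ -4020 J

Adiabatic: W = (P₁V₁ − P₂V₂)/(γ − 1) with γ = 5/3.
P₁V₁ = 2077 J, P₂V₂ = 4756 J.
W = (2077 − 4756) / 0.6667 = -4018 J.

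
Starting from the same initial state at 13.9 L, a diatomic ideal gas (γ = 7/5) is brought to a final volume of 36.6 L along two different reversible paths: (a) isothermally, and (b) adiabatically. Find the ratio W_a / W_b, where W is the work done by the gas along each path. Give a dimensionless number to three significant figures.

Path (a) isothermal: W = P₁V₁ ln(V₂/V₁) → W_a/(P₁V₁) = 0.9682.
Path (b) adiabatic: W = P₁V₁(1 − (V₁/V₂)^(γ−1))/(γ−1) → W_b/(P₁V₁) = 0.8027.
W_a / W_b = 0.9682 / 0.8027 = 1.206.

W_a / W_b ≈ 1.21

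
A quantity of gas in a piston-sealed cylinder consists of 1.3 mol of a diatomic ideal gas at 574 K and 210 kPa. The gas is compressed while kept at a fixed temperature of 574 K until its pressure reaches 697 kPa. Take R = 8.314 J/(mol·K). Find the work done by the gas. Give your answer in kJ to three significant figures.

Isothermal process: W = nRT ln(V₂/V₁) = nRT ln(P₁/P₂).
W = (1.3)(8.314)(574) × ln(210/697)
  = 6204 × ln(0.3013) = 6204 × -1.2
W_by_gas = -7443 J.

W ≈ -7.44 kJ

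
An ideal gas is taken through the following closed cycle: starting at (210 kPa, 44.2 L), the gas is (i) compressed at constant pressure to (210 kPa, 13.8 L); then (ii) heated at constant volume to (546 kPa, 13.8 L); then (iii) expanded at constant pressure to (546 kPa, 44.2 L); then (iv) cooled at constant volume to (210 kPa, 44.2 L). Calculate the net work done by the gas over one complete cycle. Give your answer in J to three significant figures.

Constant-volume legs do no work.
W(i) = (210)(13.8 − 44.2) = -6384 J; W(iii) = (546)(44.2 − 13.8) = 16598 J.
W_net = -6384 + 16598 = 10214 J (the clockwise enclosed area).

W_net ≈ 10200 J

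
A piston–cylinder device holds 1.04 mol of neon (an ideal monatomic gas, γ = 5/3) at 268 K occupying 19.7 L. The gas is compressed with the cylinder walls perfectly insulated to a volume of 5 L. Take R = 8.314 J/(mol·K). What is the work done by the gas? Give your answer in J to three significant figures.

Adiabatic: TV^(γ−1) = const with γ = 5/3.
T₂ = T₁ (V₁/V₂)^(γ−1) = 268 × (19.7/5)^0.667 = 268 × 2.495 = 668.5 K.
W_by = nCᵥ(T₁ − T₂) = (1.04)(12.47)(268 − 668.5) = -5195 J.

W ≈ -5200 J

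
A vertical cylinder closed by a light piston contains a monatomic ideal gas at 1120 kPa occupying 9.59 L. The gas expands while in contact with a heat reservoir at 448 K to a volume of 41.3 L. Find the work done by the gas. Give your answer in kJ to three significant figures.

Isothermal: W = nRT ln(V₂/V₁) = P₁V₁ ln(V₂/V₁).
P₁V₁ = (1120 kPa)(9.59 L) = 10741 J.
W = 10741 × ln(41.3/9.59) = 10741 × 1.46
W_by_gas = 15683 J.

W ≈ 15.7 kJ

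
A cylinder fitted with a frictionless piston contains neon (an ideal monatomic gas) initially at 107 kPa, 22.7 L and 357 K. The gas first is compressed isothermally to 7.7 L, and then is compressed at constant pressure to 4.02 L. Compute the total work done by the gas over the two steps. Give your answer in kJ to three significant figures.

W_total ≈ -3.79 kJ

Step 1 (isothermal): W = P₁V₁ ln(V₂/V₁) = (2429) ln(7.7/22.7) = -2626 J.
After step 1: P = 315.4 kPa, V = 7.7 L, T = 357 K.
Step 2 (isobaric): W = PΔV = (315.4 kPa)(4.02 − 7.7 L) = -1161 J.
W_total = -2626 − 1161 = -3787 J.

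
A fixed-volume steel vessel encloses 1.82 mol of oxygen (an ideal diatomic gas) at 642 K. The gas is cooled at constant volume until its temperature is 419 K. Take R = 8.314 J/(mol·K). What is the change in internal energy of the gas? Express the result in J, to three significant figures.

ΔU ≈ -8440 J

Constant volume ⇒ W = 0, so Q = ΔU = nCᵥΔT with Cᵥ = 5R/2 = 20.79 J/(mol·K).
ΔU = (1.82)(20.79)(419 − 642) = -8436 J.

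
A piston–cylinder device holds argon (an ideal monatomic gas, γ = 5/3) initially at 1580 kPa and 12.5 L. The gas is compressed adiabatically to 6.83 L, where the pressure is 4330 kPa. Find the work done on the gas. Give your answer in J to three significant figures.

W ≈ 14700 J

Adiabatic: W = (P₁V₁ − P₂V₂)/(γ − 1) with γ = 5/3.
P₁V₁ = 19750 J, P₂V₂ = 29574 J.
W = (19750 − 29574) / 0.6667 = -14736 J.
Work on gas = −W_by = 14736 J.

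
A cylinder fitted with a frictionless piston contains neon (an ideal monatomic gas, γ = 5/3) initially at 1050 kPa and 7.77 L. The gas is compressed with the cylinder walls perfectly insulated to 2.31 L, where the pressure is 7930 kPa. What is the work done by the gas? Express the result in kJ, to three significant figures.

Adiabatic: W = (P₁V₁ − P₂V₂)/(γ − 1) with γ = 5/3.
P₁V₁ = 8158 J, P₂V₂ = 18318 J.
W = (8158 − 18318) / 0.6667 = -15240 J.

W ≈ -15.2 kJ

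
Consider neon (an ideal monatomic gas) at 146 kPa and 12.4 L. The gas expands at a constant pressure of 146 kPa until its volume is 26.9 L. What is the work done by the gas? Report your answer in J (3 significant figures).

Isobaric: W = P ΔV.
W = (146 kPa)(26.9 − 12.4 L) = (146)(14.5) = 2117 J.

W ≈ 2120 J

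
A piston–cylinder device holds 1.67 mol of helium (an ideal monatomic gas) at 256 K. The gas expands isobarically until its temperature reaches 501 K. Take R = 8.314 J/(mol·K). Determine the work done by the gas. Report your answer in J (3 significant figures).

Isobaric: W = P ΔV = nR ΔT.
W = (1.67)(8.314)(501 − 256) = 3402 J.

W ≈ 3400 J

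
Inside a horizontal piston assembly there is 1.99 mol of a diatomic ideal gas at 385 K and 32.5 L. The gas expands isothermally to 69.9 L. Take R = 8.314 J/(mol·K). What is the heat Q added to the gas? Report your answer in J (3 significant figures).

Isothermal ⇒ ΔU = 0, so Q = W = nRT ln(V₂/V₁).
Q = (1.99)(8.314)(385) ln(69.9/32.5) = 6370 × 0.7658 = 4878 J.

Q ≈ 4880 J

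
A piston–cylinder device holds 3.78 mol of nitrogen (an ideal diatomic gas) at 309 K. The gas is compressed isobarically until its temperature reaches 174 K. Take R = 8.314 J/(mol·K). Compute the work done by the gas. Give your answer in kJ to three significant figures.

W ≈ -4.24 kJ

Isobaric: W = P ΔV = nR ΔT.
W = (3.78)(8.314)(174 − 309) = -4243 J.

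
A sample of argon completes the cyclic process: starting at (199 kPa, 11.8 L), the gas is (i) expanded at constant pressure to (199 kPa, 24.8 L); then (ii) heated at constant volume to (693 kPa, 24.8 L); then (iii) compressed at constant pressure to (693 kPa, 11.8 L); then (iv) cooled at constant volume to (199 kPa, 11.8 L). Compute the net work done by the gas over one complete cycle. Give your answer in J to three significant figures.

W_net ≈ -6420 J

Constant-volume legs do no work.
W(i) = (199)(24.8 − 11.8) = 2587 J; W(iii) = (693)(11.8 − 24.8) = -9009 J.
W_net = 2587 − 9009 = -6422 J (the counter-clockwise enclosed area).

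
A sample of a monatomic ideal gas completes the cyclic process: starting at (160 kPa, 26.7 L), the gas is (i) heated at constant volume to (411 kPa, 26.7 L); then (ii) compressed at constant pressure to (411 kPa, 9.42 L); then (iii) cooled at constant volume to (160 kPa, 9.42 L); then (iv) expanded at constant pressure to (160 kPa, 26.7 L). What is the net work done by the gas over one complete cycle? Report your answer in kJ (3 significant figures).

Constant-volume legs do no work.
W(ii) = (411)(9.42 − 26.7) = -7102 J; W(iv) = (160)(26.7 − 9.42) = 2765 J.
W_net = -7102 + 2765 = -4337 J (the counter-clockwise enclosed area).

W_net ≈ -4.34 kJ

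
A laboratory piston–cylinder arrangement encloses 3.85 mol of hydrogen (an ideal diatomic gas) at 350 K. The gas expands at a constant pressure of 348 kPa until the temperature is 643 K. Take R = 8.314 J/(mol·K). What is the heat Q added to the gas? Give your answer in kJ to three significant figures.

Isobaric: W = nRΔT = (3.85)(8.314)(293) = 9379 J.
ΔU = nCᵥΔT with Cᵥ = 5R/2: ΔU = (3.85)(20.79)(293) = 23447 J.
Q = ΔU + W = 23447 + 9379 = 32825 J.

Q ≈ 32.8 kJ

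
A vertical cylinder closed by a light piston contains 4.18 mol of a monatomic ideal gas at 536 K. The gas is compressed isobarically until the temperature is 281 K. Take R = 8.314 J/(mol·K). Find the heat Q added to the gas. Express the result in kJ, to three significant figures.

Isobaric: W = nRΔT = (4.18)(8.314)(-255) = -8862 J.
ΔU = nCᵥΔT with Cᵥ = 3R/2: ΔU = (4.18)(12.47)(-255) = -13293 J.
Q = ΔU + W = -13293 − 8862 = -22155 J.

Q ≈ -22.2 kJ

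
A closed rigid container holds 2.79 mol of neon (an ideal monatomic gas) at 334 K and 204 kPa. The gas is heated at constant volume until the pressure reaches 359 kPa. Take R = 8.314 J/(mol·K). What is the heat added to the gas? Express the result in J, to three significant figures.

Constant volume ⇒ W = 0, so Q = ΔU = nCᵥΔT with Cᵥ = 3R/2 = 12.47 J/(mol·K).
At constant V, T₂/T₁ = P₂/P₁ ⇒ ΔT = T₁(P₂/P₁ − 1) = 334·(359/204 − 1) = 253.8 K.
ΔU = (2.79)(12.47)(253.8) = 8830 J.

Q ≈ 8830 J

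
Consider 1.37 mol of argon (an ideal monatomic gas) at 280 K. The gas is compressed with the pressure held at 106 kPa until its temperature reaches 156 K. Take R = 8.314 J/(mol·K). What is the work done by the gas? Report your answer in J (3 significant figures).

Isobaric: W = P ΔV = nR ΔT.
W = (1.37)(8.314)(156 − 280) = -1412 J.

W ≈ -1410 J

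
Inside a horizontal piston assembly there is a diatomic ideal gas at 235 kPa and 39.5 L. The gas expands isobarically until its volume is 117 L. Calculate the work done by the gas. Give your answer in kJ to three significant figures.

Isobaric: W = P ΔV.
W = (235 kPa)(117 − 39.5 L) = (235)(77.5) = 18212 J.

W ≈ 18.2 kJ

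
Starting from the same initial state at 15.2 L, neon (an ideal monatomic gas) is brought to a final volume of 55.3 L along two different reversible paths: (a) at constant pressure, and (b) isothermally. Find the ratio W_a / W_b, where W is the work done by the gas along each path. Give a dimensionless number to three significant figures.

Path (a) isobaric: W = P₁(V₂ − V₁) → W_a/(P₁V₁) = 2.638.
Path (b) isothermal: W = P₁V₁ ln(V₂/V₁) → W_b/(P₁V₁) = 1.291.
W_a / W_b = 2.638 / 1.291 = 2.043.

W_a / W_b ≈ 2.04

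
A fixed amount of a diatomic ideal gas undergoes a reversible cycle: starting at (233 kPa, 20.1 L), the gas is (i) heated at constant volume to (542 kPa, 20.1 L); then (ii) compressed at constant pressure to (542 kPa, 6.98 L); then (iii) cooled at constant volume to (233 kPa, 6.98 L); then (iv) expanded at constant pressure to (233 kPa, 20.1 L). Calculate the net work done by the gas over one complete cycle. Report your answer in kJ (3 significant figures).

Constant-volume legs do no work.
W(ii) = (542)(6.98 − 20.1) = -7111 J; W(iv) = (233)(20.1 − 6.98) = 3057 J.
W_net = -7111 + 3057 = -4054 J (the counter-clockwise enclosed area).

W_net ≈ -4.05 kJ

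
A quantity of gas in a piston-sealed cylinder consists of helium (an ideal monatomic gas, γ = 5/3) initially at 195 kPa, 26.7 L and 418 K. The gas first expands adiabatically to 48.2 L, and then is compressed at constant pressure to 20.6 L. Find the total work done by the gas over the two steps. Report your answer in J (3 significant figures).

W_total ≈ 531 J

Step 1 (adiabatic): W = (P₁V₁ − P₂V₂)/(γ−1) = (5206 − 3512)/0.667 = 2542 J.
After step 1: P = 72.86 kPa, V = 48.2 L, T = 281.9 K.
Step 2 (isobaric): W = PΔV = (72.86 kPa)(20.6 − 48.2 L) = -2011 J.
W_total = 2542 − 2011 = 531.3 J.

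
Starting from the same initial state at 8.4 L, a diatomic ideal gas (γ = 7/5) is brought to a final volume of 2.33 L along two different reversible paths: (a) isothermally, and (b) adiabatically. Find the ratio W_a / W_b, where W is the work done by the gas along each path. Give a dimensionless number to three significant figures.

Path (a) isothermal: W = P₁V₁ ln(V₂/V₁) → W_a/(P₁V₁) = -1.282.
Path (b) adiabatic: W = P₁V₁(1 − (V₁/V₂)^(γ−1))/(γ−1) → W_b/(P₁V₁) = -1.676.
W_a / W_b = -1.282 / -1.676 = 0.7654.

W_a / W_b ≈ 0.765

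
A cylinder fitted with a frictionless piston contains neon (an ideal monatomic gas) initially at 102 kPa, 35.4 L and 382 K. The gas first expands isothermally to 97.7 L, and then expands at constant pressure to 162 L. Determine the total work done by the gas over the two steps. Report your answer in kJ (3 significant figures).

W_total ≈ 6.04 kJ

Step 1 (isothermal): W = P₁V₁ ln(V₂/V₁) = (3611) ln(97.7/35.4) = 3666 J.
After step 1: P = 36.96 kPa, V = 97.7 L, T = 382 K.
Step 2 (isobaric): W = PΔV = (36.96 kPa)(162 − 97.7 L) = 2376 J.
W_total = 3666 + 2376 = 6042 J.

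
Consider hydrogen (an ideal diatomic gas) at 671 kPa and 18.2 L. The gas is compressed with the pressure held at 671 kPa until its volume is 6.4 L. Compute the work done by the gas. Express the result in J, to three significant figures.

Isobaric: W = P ΔV.
W = (671 kPa)(6.4 − 18.2 L) = (671)(-11.8) = -7918 J.

W ≈ -7920 J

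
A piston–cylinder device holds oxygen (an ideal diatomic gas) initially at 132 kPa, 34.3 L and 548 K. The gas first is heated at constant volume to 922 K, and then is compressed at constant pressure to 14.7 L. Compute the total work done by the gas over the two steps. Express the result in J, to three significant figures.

W_total ≈ -4350 J

Step 1 (isochoric): W = 0 (constant volume).
After step 1: P = 222.1 kPa (V unchanged).
Step 2 (isobaric): W = PΔV = (222.1 kPa)(14.7 − 34.3 L) = -4353 J.
W_total = 0 − 4353 = -4353 J.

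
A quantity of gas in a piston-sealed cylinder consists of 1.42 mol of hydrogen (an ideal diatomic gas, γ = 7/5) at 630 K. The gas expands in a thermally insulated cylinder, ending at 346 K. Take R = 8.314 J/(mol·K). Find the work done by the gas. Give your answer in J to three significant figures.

W ≈ 8380 J

Adiabatic ⇒ Q = 0, so W_by = −ΔU = nCᵥ(T₁ − T₂).
Cᵥ = 5R/2 = 20.79 J/(mol·K).
W = (1.42)(20.79)(630 − 346) = 8382 J.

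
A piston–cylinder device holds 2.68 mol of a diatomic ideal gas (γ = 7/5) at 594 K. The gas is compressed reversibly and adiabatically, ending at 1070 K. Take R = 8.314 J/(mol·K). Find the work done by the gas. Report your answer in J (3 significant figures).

Adiabatic ⇒ Q = 0, so W_by = −ΔU = nCᵥ(T₁ − T₂).
Cᵥ = 5R/2 = 20.79 J/(mol·K).
W = (2.68)(20.79)(594 − 1070) = -26515 J.

W ≈ -26500 J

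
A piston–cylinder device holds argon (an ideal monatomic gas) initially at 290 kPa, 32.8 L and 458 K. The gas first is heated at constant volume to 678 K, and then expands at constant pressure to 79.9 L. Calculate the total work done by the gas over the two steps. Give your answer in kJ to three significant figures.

W_total ≈ 20.2 kJ

Step 1 (isochoric): W = 0 (constant volume).
After step 1: P = 429.3 kPa (V unchanged).
Step 2 (isobaric): W = PΔV = (429.3 kPa)(79.9 − 32.8 L) = 20220 J.
W_total = 0 + 20220 = 20220 J.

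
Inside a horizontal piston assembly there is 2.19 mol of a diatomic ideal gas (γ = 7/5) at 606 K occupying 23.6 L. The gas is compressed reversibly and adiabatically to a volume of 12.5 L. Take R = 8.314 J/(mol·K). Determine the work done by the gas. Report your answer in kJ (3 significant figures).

Adiabatic: TV^(γ−1) = const with γ = 7/5.
T₂ = T₁ (V₁/V₂)^(γ−1) = 606 × (23.6/12.5)^0.4 = 606 × 1.289 = 781.4 K.
W_by = nCᵥ(T₁ − T₂) = (2.19)(20.79)(606 − 781.4) = -7984 J.

W ≈ -7.98 kJ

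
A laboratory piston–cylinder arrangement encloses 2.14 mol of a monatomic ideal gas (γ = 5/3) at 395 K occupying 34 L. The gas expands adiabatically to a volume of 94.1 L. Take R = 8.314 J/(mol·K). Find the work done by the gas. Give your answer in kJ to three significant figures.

Adiabatic: TV^(γ−1) = const with γ = 5/3.
T₂ = T₁ (V₁/V₂)^(γ−1) = 395 × (34/94.1)^0.667 = 395 × 0.5073 = 200.4 K.
W_by = nCᵥ(T₁ − T₂) = (2.14)(12.47)(395 − 200.4) = 5194 J.

W ≈ 5.19 kJ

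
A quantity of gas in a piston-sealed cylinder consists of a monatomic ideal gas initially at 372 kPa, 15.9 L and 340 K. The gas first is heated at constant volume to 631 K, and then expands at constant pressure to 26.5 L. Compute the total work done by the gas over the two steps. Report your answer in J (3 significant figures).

Step 1 (isochoric): W = 0 (constant volume).
After step 1: P = 690.4 kPa (V unchanged).
Step 2 (isobaric): W = PΔV = (690.4 kPa)(26.5 − 15.9 L) = 7318 J.
W_total = 0 + 7318 = 7318 J.

W_total ≈ 7320 J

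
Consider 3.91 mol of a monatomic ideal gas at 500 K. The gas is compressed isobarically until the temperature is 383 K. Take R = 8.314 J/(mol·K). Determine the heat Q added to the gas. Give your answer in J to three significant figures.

Q ≈ -9510 J

Isobaric: W = nRΔT = (3.91)(8.314)(-117) = -3803 J.
ΔU = nCᵥΔT with Cᵥ = 3R/2: ΔU = (3.91)(12.47)(-117) = -5705 J.
Q = ΔU + W = -5705 − 3803 = -9509 J.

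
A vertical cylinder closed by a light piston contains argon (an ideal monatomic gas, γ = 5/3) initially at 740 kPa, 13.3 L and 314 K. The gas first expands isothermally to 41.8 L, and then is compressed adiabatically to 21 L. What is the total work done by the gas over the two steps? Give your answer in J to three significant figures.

W_total ≈ 2670 J

Step 1 (isothermal): W = P₁V₁ ln(V₂/V₁) = (9842) ln(41.8/13.3) = 11270 J.
After step 1: P = 235.5 kPa, V = 41.8 L, T = 314 K.
Step 2 (adiabatic): W = (P₁V₁ − P₂V₂)/(γ−1) = (9842 − 15574)/0.667 = -8597 J.
W_total = 11270 − 8597 = 2673 J.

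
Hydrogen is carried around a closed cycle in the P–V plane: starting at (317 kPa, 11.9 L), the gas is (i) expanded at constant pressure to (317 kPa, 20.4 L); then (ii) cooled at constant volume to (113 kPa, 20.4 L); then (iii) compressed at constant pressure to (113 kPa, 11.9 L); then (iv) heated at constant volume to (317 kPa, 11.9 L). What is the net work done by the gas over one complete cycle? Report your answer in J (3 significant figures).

W_net ≈ 1730 J

Constant-volume legs do no work.
W(i) = (317)(20.4 − 11.9) = 2694 J; W(iii) = (113)(11.9 − 20.4) = -960.5 J.
W_net = 2694 − 960.5 = 1734 J (the clockwise enclosed area).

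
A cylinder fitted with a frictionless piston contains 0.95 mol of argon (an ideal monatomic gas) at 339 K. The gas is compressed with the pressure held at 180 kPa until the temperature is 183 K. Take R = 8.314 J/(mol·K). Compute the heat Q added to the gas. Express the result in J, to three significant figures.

Q ≈ -3080 J

Isobaric: W = nRΔT = (0.95)(8.314)(-156) = -1232 J.
ΔU = nCᵥΔT with Cᵥ = 3R/2: ΔU = (0.95)(12.47)(-156) = -1848 J.
Q = ΔU + W = -1848 − 1232 = -3080 J.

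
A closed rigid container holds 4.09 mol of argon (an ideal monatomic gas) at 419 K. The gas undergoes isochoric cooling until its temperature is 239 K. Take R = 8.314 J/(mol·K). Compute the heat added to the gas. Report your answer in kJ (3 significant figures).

Q ≈ -9.18 kJ

Constant volume ⇒ W = 0, so Q = ΔU = nCᵥΔT with Cᵥ = 3R/2 = 12.47 J/(mol·K).
ΔU = (4.09)(12.47)(239 − 419) = -9181 J.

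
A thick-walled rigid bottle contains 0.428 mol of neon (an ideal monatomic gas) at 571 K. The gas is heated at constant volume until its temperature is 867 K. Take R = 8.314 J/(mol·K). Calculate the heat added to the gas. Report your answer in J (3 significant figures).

Constant volume ⇒ W = 0, so Q = ΔU = nCᵥΔT with Cᵥ = 3R/2 = 12.47 J/(mol·K).
ΔU = (0.428)(12.47)(867 − 571) = 1580 J.

Q ≈ 1580 J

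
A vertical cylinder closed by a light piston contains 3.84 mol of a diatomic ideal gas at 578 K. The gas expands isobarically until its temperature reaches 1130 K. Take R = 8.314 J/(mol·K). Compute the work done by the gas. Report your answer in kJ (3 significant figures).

Isobaric: W = P ΔV = nR ΔT.
W = (3.84)(8.314)(1130 − 578) = 17623 J.

W ≈ 17.6 kJ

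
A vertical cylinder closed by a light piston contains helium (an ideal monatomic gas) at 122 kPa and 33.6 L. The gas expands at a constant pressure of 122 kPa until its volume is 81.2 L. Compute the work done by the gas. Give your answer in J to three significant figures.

W ≈ 5810 J

Isobaric: W = P ΔV.
W = (122 kPa)(81.2 − 33.6 L) = (122)(47.6) = 5807 J.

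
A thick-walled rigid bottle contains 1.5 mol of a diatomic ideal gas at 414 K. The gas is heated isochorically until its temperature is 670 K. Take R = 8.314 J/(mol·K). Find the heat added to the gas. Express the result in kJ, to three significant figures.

Constant volume ⇒ W = 0, so Q = ΔU = nCᵥΔT with Cᵥ = 5R/2 = 20.79 J/(mol·K).
ΔU = (1.5)(20.79)(670 − 414) = 7981 J.

Q ≈ 7.98 kJ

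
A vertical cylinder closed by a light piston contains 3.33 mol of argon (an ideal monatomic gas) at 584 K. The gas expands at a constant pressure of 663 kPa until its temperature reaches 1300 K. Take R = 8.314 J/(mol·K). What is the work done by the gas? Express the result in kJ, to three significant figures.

Isobaric: W = P ΔV = nR ΔT.
W = (3.33)(8.314)(1300 − 584) = 19823 J.

W ≈ 19.8 kJ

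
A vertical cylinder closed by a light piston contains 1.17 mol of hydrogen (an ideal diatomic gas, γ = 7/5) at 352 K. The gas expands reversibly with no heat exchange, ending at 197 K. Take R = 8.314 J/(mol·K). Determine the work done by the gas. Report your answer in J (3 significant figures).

W ≈ 3770 J

Adiabatic ⇒ Q = 0, so W_by = −ΔU = nCᵥ(T₁ − T₂).
Cᵥ = 5R/2 = 20.79 J/(mol·K).
W = (1.17)(20.79)(352 − 197) = 3769 J.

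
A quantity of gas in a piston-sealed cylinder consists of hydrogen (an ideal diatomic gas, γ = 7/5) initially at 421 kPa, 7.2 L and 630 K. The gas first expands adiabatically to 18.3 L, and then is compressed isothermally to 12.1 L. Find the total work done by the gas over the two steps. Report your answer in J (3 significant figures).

W_total ≈ 1500 J

Step 1 (adiabatic): W = (P₁V₁ − P₂V₂)/(γ−1) = (3031 − 2087)/0.4 = 2360 J.
After step 1: P = 114.1 kPa, V = 18.3 L, T = 433.8 K.
Step 2 (isothermal): W = P₁V₁ ln(V₂/V₁) = (2087) ln(12.1/18.3) = -863.5 J.
W_total = 2360 − 863.5 = 1496 J.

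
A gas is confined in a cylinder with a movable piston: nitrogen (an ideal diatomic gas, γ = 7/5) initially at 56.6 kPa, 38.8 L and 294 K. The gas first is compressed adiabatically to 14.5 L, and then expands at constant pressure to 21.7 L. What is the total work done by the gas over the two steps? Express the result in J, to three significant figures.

Step 1 (adiabatic): W = (P₁V₁ − P₂V₂)/(γ−1) = (2196 − 3256)/0.4 = -2649 J.
After step 1: P = 224.5 kPa, V = 14.5 L, T = 435.8 K.
Step 2 (isobaric): W = PΔV = (224.5 kPa)(21.7 − 14.5 L) = 1617 J.
W_total = -2649 + 1617 = -1032 J.

W_total ≈ -1030 J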